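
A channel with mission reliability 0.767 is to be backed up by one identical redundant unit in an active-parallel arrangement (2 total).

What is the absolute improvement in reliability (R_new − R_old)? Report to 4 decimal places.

R_before = 0.767
R_after = 1 − (1 − 0.767)^2 = 0.9457
ΔR = 0.9457 − 0.767 = 0.1787

0.1787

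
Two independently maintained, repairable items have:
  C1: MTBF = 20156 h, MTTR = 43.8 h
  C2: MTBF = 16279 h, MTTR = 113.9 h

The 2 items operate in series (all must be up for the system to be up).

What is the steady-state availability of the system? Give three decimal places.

0.991

A(C1) = MTBF/(MTBF+MTTR) = 20156/(20156+43.8) = 0.997832
A(C2) = MTBF/(MTBF+MTTR) = 16279/(16279+113.9) = 0.993052
Series availability: 0.997832 × 0.993052 = 0.991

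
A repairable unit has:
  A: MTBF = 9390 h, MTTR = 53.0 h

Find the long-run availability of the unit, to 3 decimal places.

A(A) = MTBF/(MTBF+MTTR) = 9390/(9390+53.0) = 0.994

0.994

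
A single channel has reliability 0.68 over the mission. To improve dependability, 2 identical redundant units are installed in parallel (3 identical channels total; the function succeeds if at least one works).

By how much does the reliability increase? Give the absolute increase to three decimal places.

R_before = 0.68
R_after = 1 − (1 − 0.68)^3 = 0.967
ΔR = 0.967 − 0.68 = 0.287

0.287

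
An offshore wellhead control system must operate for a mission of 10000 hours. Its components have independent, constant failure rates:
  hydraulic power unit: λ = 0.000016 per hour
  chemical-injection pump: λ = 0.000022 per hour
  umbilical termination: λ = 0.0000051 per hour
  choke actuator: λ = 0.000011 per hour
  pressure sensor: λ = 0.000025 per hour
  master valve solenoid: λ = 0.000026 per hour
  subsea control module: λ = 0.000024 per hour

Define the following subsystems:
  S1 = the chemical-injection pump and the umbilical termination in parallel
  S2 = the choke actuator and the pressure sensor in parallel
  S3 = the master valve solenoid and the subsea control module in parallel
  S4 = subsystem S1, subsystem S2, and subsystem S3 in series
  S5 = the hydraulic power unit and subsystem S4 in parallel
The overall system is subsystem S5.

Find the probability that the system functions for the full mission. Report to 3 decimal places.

R(hydraulic power unit) = exp(−0.000016 × 10000) = 0.85214
R(chemical-injection pump) = exp(−0.000022 × 10000) = 0.80252
R(umbilical termination) = exp(−0.0000051 × 10000) = 0.95028
R(choke actuator) = exp(−0.000011 × 10000) = 0.89583
R(pressure sensor) = exp(−0.000025 × 10000) = 0.77880
R(master valve solenoid) = exp(−0.000026 × 10000) = 0.77105
R(subsea control module) = exp(−0.000024 × 10000) = 0.78663
Parallel (chemical-injection pump and umbilical termination): 1 − (1 − 0.80252)(1 − 0.95028) = 0.99018
Parallel (choke actuator and pressure sensor): 1 − (1 − 0.89583)(1 − 0.77880) = 0.97696
Parallel (master valve solenoid and subsea control module): 1 − (1 − 0.77105)(1 − 0.78663) = 0.95115
Series ([0.99018], [0.97696], and [0.95115]): 0.99018 × 0.97696 × 0.95115 = 0.92011
Parallel (hydraulic power unit and [0.92011]): 1 − (1 − 0.85214)(1 − 0.92011) = 0.988

0.988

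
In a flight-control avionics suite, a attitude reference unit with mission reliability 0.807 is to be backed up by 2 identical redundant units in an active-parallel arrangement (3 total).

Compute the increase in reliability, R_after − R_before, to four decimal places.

0.1858

R_before = 0.807
R_after = 1 − (1 − 0.807)^3 = 0.9928
ΔR = 0.9928 − 0.807 = 0.1858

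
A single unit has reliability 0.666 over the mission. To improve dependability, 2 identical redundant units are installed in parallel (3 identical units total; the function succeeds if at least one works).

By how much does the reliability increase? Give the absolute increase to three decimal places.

R_before = 0.666
R_after = 1 − (1 − 0.666)^3 = 0.963
ΔR = 0.963 − 0.666 = 0.297

0.297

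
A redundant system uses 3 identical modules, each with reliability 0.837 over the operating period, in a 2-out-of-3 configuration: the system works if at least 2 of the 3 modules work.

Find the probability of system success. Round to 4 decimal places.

R = Σ_{i=2}^{3} C(3,i) p^i (1−p)^{3−i} with p = 0.837
C(3,2)·0.837^2·0.163^1 = 0.342578
C(3,3)·0.837^3·0.163^0 = 0.586376
Sum = 0.9290

0.9290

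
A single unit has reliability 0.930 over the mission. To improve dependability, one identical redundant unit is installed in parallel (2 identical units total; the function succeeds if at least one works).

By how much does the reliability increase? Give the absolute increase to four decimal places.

R_before = 0.930
R_after = 1 − (1 − 0.930)^2 = 0.9951
ΔR = 0.9951 − 0.930 = 0.0651

0.0651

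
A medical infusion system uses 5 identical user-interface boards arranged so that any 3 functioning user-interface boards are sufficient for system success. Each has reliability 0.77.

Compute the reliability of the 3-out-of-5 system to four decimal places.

0.9164

R = Σ_{i=3}^{5} C(5,i) p^i (1−p)^{5−i} with p = 0.77
C(5,3)·0.77^3·0.23^2 = 0.241506
C(5,4)·0.77^4·0.23^1 = 0.404260
C(5,5)·0.77^5·0.23^0 = 0.270678
Sum = 0.9164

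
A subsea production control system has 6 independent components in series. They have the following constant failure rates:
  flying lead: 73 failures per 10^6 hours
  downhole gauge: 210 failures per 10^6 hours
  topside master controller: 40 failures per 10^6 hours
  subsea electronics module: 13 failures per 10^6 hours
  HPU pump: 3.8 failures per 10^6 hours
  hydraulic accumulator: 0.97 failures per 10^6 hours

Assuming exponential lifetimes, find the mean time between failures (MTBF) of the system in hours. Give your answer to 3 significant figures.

Series of exponential components: λ_sys = Σ λ_i
λ_sys = 0.000073 + 0.00021 + 0.000040 + 0.000013 + 0.0000038 + 0.00000097 = 3.4077e-04 /h
MTBF = 1 / λ_sys = 2930 h

2930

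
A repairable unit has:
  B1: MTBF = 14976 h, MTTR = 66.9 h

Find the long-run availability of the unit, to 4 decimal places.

0.9956

A(B1) = MTBF/(MTBF+MTTR) = 14976/(14976+66.9) = 0.9956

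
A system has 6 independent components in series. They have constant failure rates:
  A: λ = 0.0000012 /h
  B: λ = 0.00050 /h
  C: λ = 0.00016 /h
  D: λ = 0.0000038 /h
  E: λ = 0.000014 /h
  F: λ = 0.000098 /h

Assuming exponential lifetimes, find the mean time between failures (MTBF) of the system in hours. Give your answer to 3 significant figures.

Series of exponential components: λ_sys = Σ λ_i
λ_sys = 0.0000012 + 0.00050 + 0.00016 + 0.0000038 + 0.000014 + 0.000098 = 7.7700e-04 /h
MTBF = 1 / λ_sys = 1290 h

1290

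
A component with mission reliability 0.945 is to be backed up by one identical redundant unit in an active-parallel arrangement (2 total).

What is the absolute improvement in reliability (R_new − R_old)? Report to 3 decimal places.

R_before = 0.945
R_after = 1 − (1 − 0.945)^2 = 0.997
ΔR = 0.997 − 0.945 = 0.052

0.052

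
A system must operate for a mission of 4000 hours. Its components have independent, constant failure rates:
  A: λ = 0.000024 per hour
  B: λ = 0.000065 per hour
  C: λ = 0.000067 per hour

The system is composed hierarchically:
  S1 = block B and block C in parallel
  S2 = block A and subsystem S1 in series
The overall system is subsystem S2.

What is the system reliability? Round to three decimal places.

R(A) = exp(−0.000024 × 4000) = 0.90846
R(B) = exp(−0.000065 × 4000) = 0.77105
R(C) = exp(−0.000067 × 4000) = 0.76491
Parallel (B and C): 1 − (1 − 0.77105)(1 − 0.76491) = 0.94618
Series (A and [0.94618]): 0.90846 × 0.94618 = 0.860

0.860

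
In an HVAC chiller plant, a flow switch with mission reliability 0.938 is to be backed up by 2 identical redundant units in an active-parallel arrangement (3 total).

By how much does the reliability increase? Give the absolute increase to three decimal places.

R_before = 0.938
R_after = 1 − (1 − 0.938)^3 = 1.000
ΔR = 1.000 − 0.938 = 0.062

0.062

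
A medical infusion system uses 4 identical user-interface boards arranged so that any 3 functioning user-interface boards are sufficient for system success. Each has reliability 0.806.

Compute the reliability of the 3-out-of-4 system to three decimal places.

0.828

R = Σ_{i=3}^{4} C(4,i) p^i (1−p)^{4−i} with p = 0.806
C(4,3)·0.806^3·0.194^1 = 0.40632
C(4,4)·0.806^4·0.194^0 = 0.42203
Sum = 0.828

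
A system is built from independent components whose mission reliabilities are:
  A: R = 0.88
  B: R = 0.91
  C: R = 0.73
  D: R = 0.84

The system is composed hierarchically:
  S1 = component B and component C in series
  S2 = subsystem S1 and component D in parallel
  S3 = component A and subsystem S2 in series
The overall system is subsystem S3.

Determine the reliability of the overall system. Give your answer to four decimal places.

0.8327

Series (B and C): 0.910000 × 0.730000 = 0.664300
Parallel ([0.664300] and D): 1 − (1 − 0.664300)(1 − 0.840000) = 0.946288
Series (A and [0.946288]): 0.880000 × 0.946288 = 0.8327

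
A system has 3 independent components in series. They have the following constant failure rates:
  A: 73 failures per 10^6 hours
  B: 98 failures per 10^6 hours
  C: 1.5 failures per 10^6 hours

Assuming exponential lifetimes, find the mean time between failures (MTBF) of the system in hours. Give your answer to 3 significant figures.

Series of exponential components: λ_sys = Σ λ_i
λ_sys = 0.000073 + 0.000098 + 0.0000015 = 1.7250e-04 /h
MTBF = 1 / λ_sys = 5800 h

5800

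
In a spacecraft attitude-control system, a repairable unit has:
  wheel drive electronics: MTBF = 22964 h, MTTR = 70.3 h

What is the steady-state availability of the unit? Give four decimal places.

A(wheel drive electronics) = MTBF/(MTBF+MTTR) = 22964/(22964+70.3) = 0.9969

0.9969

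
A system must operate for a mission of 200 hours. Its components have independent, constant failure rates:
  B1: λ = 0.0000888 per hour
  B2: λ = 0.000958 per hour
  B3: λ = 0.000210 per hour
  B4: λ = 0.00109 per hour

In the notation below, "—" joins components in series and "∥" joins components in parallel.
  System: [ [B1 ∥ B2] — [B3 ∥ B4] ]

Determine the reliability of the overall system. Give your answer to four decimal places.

0.9889

R(B1) = exp(−0.0000888 × 200) = 0.982397
R(B2) = exp(−0.000958 × 200) = 0.825637
R(B3) = exp(−0.000210 × 200) = 0.958870
R(B4) = exp(−0.00109 × 200) = 0.804125
Parallel (B1 and B2): 1 − (1 − 0.982397)(1 − 0.825637) = 0.996931
Parallel (B3 and B4): 1 − (1 − 0.958870)(1 − 0.804125) = 0.991944
Series ([0.996931] and [0.991944]): 0.996931 × 0.991944 = 0.9889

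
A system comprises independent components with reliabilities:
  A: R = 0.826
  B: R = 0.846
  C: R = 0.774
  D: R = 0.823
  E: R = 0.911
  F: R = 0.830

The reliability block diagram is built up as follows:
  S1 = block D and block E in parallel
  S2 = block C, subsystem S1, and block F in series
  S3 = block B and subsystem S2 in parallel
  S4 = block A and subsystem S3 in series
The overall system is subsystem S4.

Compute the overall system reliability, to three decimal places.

0.779

Parallel (D and E): 1 − (1 − 0.82300)(1 − 0.91100) = 0.98425
Series (C, [0.98425], and F): 0.77400 × 0.98425 × 0.83000 = 0.63230
Parallel (B and [0.63230]): 1 − (1 − 0.84600)(1 − 0.63230) = 0.94337
Series (A and [0.94337]): 0.82600 × 0.94337 = 0.779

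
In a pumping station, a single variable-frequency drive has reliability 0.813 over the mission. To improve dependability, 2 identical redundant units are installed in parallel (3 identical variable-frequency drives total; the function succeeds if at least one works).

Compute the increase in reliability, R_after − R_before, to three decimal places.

R_before = 0.813
R_after = 1 − (1 − 0.813)^3 = 0.993
ΔR = 0.993 − 0.813 = 0.180

0.180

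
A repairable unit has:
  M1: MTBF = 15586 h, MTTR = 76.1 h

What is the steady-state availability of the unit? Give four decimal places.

A(M1) = MTBF/(MTBF+MTTR) = 15586/(15586+76.1) = 0.9951

0.9951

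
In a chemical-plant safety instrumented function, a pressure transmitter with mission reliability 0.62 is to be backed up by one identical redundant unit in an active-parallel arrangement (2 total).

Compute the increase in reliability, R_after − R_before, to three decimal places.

R_before = 0.62
R_after = 1 − (1 − 0.62)^2 = 0.856
ΔR = 0.856 − 0.62 = 0.236

0.236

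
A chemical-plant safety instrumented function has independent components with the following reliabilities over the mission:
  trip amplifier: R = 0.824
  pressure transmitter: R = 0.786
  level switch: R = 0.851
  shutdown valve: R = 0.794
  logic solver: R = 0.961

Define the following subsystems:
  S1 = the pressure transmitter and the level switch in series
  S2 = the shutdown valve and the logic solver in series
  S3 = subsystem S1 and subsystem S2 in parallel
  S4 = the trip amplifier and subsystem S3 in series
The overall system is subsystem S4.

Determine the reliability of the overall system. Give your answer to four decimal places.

Series (pressure transmitter and level switch): 0.786000 × 0.851000 = 0.668886
Series (shutdown valve and logic solver): 0.794000 × 0.961000 = 0.763034
Parallel ([0.668886] and [0.763034]): 1 − (1 − 0.668886)(1 − 0.763034) = 0.921537
Series (trip amplifier and [0.921537]): 0.824000 × 0.921537 = 0.7593

0.7593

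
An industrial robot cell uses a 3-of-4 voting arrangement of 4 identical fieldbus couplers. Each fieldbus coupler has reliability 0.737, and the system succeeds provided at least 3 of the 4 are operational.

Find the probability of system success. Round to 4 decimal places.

0.7162

R = Σ_{i=3}^{4} C(4,i) p^i (1−p)^{4−i} with p = 0.737
C(4,3)·0.737^3·0.263^1 = 0.421132
C(4,4)·0.737^4·0.263^0 = 0.295033
Sum = 0.7162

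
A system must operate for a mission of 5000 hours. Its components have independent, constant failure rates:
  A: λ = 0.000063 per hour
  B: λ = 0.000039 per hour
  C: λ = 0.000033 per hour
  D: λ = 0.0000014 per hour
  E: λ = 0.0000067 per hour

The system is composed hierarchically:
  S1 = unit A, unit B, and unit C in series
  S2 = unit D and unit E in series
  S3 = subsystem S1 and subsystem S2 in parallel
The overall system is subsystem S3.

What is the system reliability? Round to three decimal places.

R(A) = exp(−0.000063 × 5000) = 0.72979
R(B) = exp(−0.000039 × 5000) = 0.82283
R(C) = exp(−0.000033 × 5000) = 0.84789
R(D) = exp(−0.0000014 × 5000) = 0.99302
R(E) = exp(−0.0000067 × 5000) = 0.96705
Series (A, B, and C): 0.72979 × 0.82283 × 0.84789 = 0.50915
Series (D and E): 0.99302 × 0.96705 = 0.96030
Parallel ([0.50915] and [0.96030]): 1 − (1 − 0.50915)(1 − 0.96030) = 0.981

0.981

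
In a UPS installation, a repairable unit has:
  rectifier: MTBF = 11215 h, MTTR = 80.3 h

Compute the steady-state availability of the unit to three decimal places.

0.993

A(rectifier) = MTBF/(MTBF+MTTR) = 11215/(11215+80.3) = 0.993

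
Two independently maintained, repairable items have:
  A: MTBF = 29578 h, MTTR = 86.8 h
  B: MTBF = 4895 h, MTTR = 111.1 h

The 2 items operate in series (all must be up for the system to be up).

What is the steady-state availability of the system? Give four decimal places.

0.9749

A(A) = MTBF/(MTBF+MTTR) = 29578/(29578+86.8) = 0.997074
A(B) = MTBF/(MTBF+MTTR) = 4895/(4895+111.1) = 0.977807
Series availability: 0.997074 × 0.977807 = 0.9749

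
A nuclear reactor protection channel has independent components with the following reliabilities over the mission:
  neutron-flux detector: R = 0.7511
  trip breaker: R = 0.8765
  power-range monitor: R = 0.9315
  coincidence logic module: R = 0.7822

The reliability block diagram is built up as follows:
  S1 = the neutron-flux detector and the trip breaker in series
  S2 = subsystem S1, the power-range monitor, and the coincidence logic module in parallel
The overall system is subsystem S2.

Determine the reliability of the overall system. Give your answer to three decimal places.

Series (neutron-flux detector and trip breaker): 0.75110 × 0.87650 = 0.65834
Parallel ([0.65834], power-range monitor, and coincidence logic module): 1 − (1 − 0.65834)(1 − 0.93150)(1 − 0.78220) = 0.995

0.995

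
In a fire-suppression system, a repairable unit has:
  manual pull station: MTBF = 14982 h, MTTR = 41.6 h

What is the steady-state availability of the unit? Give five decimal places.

0.99723

A(manual pull station) = MTBF/(MTBF+MTTR) = 14982/(14982+41.6) = 0.99723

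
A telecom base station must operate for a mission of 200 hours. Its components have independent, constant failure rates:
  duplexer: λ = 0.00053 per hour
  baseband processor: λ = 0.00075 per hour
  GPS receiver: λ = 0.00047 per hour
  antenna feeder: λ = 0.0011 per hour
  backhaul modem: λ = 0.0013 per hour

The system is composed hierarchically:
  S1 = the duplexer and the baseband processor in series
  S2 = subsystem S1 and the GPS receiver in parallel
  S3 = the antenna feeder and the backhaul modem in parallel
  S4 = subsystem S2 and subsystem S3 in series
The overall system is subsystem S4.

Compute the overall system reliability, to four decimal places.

R(duplexer) = exp(−0.00053 × 200) = 0.899425
R(baseband processor) = exp(−0.00075 × 200) = 0.860708
R(GPS receiver) = exp(−0.00047 × 200) = 0.910283
R(antenna feeder) = exp(−0.0011 × 200) = 0.802519
R(backhaul modem) = exp(−0.0013 × 200) = 0.771052
Series (duplexer and baseband processor): 0.899425 × 0.860708 = 0.774142
Parallel ([0.774142] and GPS receiver): 1 − (1 − 0.774142)(1 − 0.910283) = 0.979737
Parallel (antenna feeder and backhaul modem): 1 − (1 − 0.802519)(1 − 0.771052) = 0.954787
Series ([0.979737] and [0.954787]): 0.979737 × 0.954787 = 0.9354

0.9354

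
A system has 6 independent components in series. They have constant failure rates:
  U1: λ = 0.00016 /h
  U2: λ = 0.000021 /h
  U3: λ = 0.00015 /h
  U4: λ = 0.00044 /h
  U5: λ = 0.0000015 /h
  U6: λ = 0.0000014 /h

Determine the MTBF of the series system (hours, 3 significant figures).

Series of exponential components: λ_sys = Σ λ_i
λ_sys = 0.00016 + 0.000021 + 0.00015 + 0.00044 + 0.0000015 + 0.0000014 = 7.7390e-04 /h
MTBF = 1 / λ_sys = 1290 h

1290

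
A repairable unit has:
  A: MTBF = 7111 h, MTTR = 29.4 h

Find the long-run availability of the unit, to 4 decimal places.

0.9959

A(A) = MTBF/(MTBF+MTTR) = 7111/(7111+29.4) = 0.9959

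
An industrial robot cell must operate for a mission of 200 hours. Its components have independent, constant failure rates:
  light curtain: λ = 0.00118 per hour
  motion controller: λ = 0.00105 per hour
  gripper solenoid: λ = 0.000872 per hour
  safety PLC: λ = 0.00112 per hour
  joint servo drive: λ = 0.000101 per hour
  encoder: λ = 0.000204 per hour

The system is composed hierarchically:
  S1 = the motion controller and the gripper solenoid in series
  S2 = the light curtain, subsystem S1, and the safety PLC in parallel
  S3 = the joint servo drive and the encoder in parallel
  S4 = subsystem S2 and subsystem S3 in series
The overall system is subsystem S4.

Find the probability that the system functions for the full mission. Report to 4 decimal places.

0.9857

R(light curtain) = exp(−0.00118 × 200) = 0.789781
R(motion controller) = exp(−0.00105 × 200) = 0.810584
R(gripper solenoid) = exp(−0.000872 × 200) = 0.839961
R(safety PLC) = exp(−0.00112 × 200) = 0.799315
R(joint servo drive) = exp(−0.000101 × 200) = 0.980003
R(encoder) = exp(−0.000204 × 200) = 0.960021
Series (motion controller and gripper solenoid): 0.810584 × 0.839961 = 0.680859
Parallel (light curtain, [0.680859], and safety PLC): 1 − (1 − 0.789781)(1 − 0.680859)(1 − 0.799315) = 0.986536
Parallel (joint servo drive and encoder): 1 − (1 − 0.980003)(1 − 0.960021) = 0.999201
Series ([0.986536] and [0.999201]): 0.986536 × 0.999201 = 0.9857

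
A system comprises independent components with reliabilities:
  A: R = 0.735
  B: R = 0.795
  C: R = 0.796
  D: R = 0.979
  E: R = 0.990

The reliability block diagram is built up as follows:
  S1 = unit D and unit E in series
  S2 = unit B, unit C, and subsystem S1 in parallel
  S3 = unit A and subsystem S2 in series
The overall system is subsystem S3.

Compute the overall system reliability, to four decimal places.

0.7341

Series (D and E): 0.979000 × 0.990000 = 0.969210
Parallel (B, C, and [0.969210]): 1 − (1 − 0.795000)(1 − 0.796000)(1 − 0.969210) = 0.998712
Series (A and [0.998712]): 0.735000 × 0.998712 = 0.7341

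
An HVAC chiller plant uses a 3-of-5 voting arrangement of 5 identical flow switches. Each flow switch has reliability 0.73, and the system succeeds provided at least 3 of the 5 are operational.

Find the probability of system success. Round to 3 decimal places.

R = Σ_{i=3}^{5} C(5,i) p^i (1−p)^{5−i} with p = 0.73
C(5,3)·0.73^3·0.27^2 = 0.28359
C(5,4)·0.73^4·0.27^1 = 0.38338
C(5,5)·0.73^5·0.27^0 = 0.20731
Sum = 0.874

0.874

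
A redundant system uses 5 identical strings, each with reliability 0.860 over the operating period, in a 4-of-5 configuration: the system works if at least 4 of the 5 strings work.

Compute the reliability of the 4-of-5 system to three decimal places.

0.853

R = Σ_{i=4}^{5} C(5,i) p^i (1−p)^{5−i} with p = 0.860
C(5,4)·0.860^4·0.140^1 = 0.38291
C(5,5)·0.860^5·0.140^0 = 0.47043
Sum = 0.853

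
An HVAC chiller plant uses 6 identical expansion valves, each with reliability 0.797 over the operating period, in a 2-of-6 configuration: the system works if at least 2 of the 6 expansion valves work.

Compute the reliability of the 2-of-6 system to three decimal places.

R = Σ_{i=2}^{6} C(6,i) p^i (1−p)^{6−i} with p = 0.797
C(6,2)·0.797^2·0.203^4 = 0.01618
C(6,3)·0.797^3·0.203^3 = 0.08470
C(6,4)·0.797^4·0.203^2 = 0.24941
C(6,5)·0.797^5·0.203^1 = 0.39169
C(6,6)·0.797^6·0.203^0 = 0.25630
Sum = 0.998

0.998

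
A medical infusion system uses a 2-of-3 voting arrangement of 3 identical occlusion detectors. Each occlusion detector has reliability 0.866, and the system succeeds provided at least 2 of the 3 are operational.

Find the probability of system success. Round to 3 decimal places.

0.951

R = Σ_{i=2}^{3} C(3,i) p^i (1−p)^{3−i} with p = 0.866
C(3,2)·0.866^2·0.134^1 = 0.30148
C(3,3)·0.866^3·0.134^0 = 0.64946
Sum = 0.951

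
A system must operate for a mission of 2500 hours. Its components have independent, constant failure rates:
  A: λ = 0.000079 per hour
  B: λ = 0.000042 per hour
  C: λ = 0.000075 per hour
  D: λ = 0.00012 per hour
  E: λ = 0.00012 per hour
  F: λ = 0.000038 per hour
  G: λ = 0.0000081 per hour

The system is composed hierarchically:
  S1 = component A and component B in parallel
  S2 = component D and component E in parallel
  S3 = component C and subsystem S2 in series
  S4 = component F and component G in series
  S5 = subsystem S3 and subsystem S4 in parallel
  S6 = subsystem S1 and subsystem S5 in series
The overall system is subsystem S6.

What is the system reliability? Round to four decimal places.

0.9579

R(A) = exp(−0.000079 × 2500) = 0.820780
R(B) = exp(−0.000042 × 2500) = 0.900325
R(C) = exp(−0.000075 × 2500) = 0.829029
R(D) = exp(−0.00012 × 2500) = 0.740818
R(E) = exp(−0.00012 × 2500) = 0.740818
R(F) = exp(−0.000038 × 2500) = 0.909373
R(G) = exp(−0.0000081 × 2500) = 0.979954
Parallel (A and B): 1 − (1 − 0.820780)(1 − 0.900325) = 0.982136
Parallel (D and E): 1 − (1 − 0.740818)(1 − 0.740818) = 0.932825
Series (C and [0.932825]): 0.829029 × 0.932825 = 0.773339
Series (F and G): 0.909373 × 0.979954 = 0.891144
Parallel ([0.773339] and [0.891144]): 1 − (1 − 0.773339)(1 − 0.891144) = 0.975327
Series ([0.982136] and [0.975327]): 0.982136 × 0.975327 = 0.9579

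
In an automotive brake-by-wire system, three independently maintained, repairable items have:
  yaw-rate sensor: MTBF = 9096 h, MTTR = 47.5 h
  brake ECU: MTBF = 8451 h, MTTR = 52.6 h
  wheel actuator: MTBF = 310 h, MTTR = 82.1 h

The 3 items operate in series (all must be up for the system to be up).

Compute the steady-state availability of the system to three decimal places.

0.782

A(yaw-rate sensor) = MTBF/(MTBF+MTTR) = 9096/(9096+47.5) = 0.994805
A(brake ECU) = MTBF/(MTBF+MTTR) = 8451/(8451+52.6) = 0.993814
A(wheel actuator) = MTBF/(MTBF+MTTR) = 310/(310+82.1) = 0.790615
Series availability: 0.994805 × 0.993814 × 0.790615 = 0.782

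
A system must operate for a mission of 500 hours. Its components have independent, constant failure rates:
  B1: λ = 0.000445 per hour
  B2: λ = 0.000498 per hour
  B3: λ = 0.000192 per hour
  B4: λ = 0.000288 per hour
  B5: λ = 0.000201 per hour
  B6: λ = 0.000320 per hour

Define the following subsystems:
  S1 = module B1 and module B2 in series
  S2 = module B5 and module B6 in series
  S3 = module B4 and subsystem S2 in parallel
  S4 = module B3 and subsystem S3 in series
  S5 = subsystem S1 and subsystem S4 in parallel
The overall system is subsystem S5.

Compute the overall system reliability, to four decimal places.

R(B1) = exp(−0.000445 × 500) = 0.800515
R(B2) = exp(−0.000498 × 500) = 0.779580
R(B3) = exp(−0.000192 × 500) = 0.908464
R(B4) = exp(−0.000288 × 500) = 0.865888
R(B5) = exp(−0.000201 × 500) = 0.904385
R(B6) = exp(−0.000320 × 500) = 0.852144
Series (B1 and B2): 0.800515 × 0.779580 = 0.624065
Series (B5 and B6): 0.904385 × 0.852144 = 0.770666
Parallel (B4 and [0.770666]): 1 − (1 − 0.865888)(1 − 0.770666) = 0.969244
Series (B3 and [0.969244]): 0.908464 × 0.969244 = 0.880523
Parallel ([0.624065] and [0.880523]): 1 − (1 − 0.624065)(1 − 0.880523) = 0.9551

0.9551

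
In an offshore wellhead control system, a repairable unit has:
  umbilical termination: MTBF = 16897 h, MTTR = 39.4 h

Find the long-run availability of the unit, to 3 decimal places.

A(umbilical termination) = MTBF/(MTBF+MTTR) = 16897/(16897+39.4) = 0.998

0.998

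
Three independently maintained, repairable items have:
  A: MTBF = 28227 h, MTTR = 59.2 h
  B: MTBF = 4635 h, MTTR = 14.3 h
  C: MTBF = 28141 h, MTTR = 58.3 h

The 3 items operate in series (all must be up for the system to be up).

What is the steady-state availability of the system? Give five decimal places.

A(A) = MTBF/(MTBF+MTTR) = 28227/(28227+59.2) = 0.997907
A(B) = MTBF/(MTBF+MTTR) = 4635/(4635+14.3) = 0.996924
A(C) = MTBF/(MTBF+MTTR) = 28141/(28141+58.3) = 0.997933
Series availability: 0.997907 × 0.996924 × 0.997933 = 0.99278

0.99278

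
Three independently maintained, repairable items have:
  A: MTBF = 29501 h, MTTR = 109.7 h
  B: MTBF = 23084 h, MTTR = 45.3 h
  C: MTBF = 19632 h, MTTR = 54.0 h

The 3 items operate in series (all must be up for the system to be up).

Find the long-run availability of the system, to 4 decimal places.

0.9916

A(A) = MTBF/(MTBF+MTTR) = 29501/(29501+109.7) = 0.996295
A(B) = MTBF/(MTBF+MTTR) = 23084/(23084+45.3) = 0.998041
A(C) = MTBF/(MTBF+MTTR) = 19632/(19632+54.0) = 0.997257
Series availability: 0.996295 × 0.998041 × 0.997257 = 0.9916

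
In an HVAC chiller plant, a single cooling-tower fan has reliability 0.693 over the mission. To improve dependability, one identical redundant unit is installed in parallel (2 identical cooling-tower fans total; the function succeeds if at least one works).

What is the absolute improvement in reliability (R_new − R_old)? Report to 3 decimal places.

R_before = 0.693
R_after = 1 − (1 − 0.693)^2 = 0.906
ΔR = 0.906 − 0.693 = 0.213

0.213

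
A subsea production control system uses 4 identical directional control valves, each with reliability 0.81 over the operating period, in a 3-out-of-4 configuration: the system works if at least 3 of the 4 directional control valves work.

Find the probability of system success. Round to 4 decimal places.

0.8344

R = Σ_{i=3}^{4} C(4,i) p^i (1−p)^{4−i} with p = 0.81
C(4,3)·0.81^3·0.19^1 = 0.403895
C(4,4)·0.81^4·0.19^0 = 0.430467
Sum = 0.8344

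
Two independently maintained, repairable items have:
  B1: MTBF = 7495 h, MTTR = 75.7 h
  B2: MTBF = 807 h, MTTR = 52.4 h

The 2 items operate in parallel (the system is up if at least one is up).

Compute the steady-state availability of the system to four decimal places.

0.9994

A(B1) = MTBF/(MTBF+MTTR) = 7495/(7495+75.7) = 0.990001
A(B2) = MTBF/(MTBF+MTTR) = 807/(807+52.4) = 0.939027
Parallel availability: 1 − (1 − 0.990001)(1 − 0.939027) = 0.9994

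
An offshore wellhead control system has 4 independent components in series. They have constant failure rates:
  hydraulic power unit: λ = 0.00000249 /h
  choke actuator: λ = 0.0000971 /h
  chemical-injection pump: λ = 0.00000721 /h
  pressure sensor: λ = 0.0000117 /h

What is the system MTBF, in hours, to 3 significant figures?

Series of exponential components: λ_sys = Σ λ_i
λ_sys = 0.00000249 + 0.0000971 + 0.00000721 + 0.0000117 = 1.1850e-04 /h
MTBF = 1 / λ_sys = 8440 h

8440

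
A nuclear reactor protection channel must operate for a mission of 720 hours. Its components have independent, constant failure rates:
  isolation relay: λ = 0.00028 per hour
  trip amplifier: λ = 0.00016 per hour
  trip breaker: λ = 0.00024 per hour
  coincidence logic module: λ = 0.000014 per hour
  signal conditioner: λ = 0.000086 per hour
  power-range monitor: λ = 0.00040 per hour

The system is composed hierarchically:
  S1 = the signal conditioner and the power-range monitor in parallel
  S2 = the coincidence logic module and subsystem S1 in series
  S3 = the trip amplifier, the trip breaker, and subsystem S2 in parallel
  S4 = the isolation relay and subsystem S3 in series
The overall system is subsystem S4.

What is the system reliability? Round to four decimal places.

0.8171

R(isolation relay) = exp(−0.00028 × 720) = 0.817422
R(trip amplifier) = exp(−0.00016 × 720) = 0.891188
R(trip breaker) = exp(−0.00024 × 720) = 0.841306
R(coincidence logic module) = exp(−0.000014 × 720) = 0.989971
R(signal conditioner) = exp(−0.000086 × 720) = 0.939958
R(power-range monitor) = exp(−0.00040 × 720) = 0.749762
Parallel (signal conditioner and power-range monitor): 1 − (1 − 0.939958)(1 − 0.749762) = 0.984975
Series (coincidence logic module and [0.984975]): 0.989971 × 0.984975 = 0.975097
Parallel (trip amplifier, trip breaker, and [0.975097]): 1 − (1 − 0.891188)(1 − 0.841306)(1 − 0.975097) = 0.999570
Series (isolation relay and [0.999570]): 0.817422 × 0.999570 = 0.8171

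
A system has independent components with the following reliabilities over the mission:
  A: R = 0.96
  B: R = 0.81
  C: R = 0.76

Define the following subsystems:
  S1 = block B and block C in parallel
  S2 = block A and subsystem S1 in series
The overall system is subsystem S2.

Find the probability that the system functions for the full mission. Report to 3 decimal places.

Parallel (B and C): 1 − (1 − 0.81000)(1 − 0.76000) = 0.95440
Series (A and [0.95440]): 0.96000 × 0.95440 = 0.916

0.916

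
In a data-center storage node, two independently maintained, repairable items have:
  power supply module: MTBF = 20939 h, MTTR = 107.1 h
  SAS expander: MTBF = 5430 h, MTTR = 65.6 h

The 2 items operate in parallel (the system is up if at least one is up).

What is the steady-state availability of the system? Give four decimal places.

0.9999

A(power supply module) = MTBF/(MTBF+MTTR) = 20939/(20939+107.1) = 0.994911
A(SAS expander) = MTBF/(MTBF+MTTR) = 5430/(5430+65.6) = 0.988063
Parallel availability: 1 − (1 − 0.994911)(1 − 0.988063) = 0.9999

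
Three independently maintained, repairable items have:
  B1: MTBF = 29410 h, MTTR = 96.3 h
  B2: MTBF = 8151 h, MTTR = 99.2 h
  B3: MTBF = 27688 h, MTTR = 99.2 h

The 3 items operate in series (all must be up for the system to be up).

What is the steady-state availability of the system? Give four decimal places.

A(B1) = MTBF/(MTBF+MTTR) = 29410/(29410+96.3) = 0.996736
A(B2) = MTBF/(MTBF+MTTR) = 8151/(8151+99.2) = 0.987976
A(B3) = MTBF/(MTBF+MTTR) = 27688/(27688+99.2) = 0.996430
Series availability: 0.996736 × 0.987976 × 0.996430 = 0.9812

0.9812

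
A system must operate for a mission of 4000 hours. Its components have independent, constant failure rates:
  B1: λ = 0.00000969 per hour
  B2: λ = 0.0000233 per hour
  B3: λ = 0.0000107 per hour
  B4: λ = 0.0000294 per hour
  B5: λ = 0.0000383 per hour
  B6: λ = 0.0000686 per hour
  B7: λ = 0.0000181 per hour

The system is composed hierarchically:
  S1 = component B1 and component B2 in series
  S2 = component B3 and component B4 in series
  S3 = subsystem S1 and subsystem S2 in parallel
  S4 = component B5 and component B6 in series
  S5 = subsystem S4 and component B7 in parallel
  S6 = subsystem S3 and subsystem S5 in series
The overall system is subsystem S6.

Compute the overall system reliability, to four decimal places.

0.9578

R(B1) = exp(−0.00000969 × 4000) = 0.961982
R(B2) = exp(−0.0000233 × 4000) = 0.911011
R(B3) = exp(−0.0000107 × 4000) = 0.958103
R(B4) = exp(−0.0000294 × 4000) = 0.889052
R(B5) = exp(−0.0000383 × 4000) = 0.857958
R(B6) = exp(−0.0000686 × 4000) = 0.760028
R(B7) = exp(−0.0000181 × 4000) = 0.930159
Series (B1 and B2): 0.961982 × 0.911011 = 0.876376
Series (B3 and B4): 0.958103 × 0.889052 = 0.851803
Parallel ([0.876376] and [0.851803]): 1 − (1 − 0.876376)(1 − 0.851803) = 0.981679
Series (B5 and B6): 0.857958 × 0.760028 = 0.652072
Parallel ([0.652072] and B7): 1 − (1 − 0.652072)(1 − 0.930159) = 0.975700
Series ([0.981679] and [0.975700]): 0.981679 × 0.975700 = 0.9578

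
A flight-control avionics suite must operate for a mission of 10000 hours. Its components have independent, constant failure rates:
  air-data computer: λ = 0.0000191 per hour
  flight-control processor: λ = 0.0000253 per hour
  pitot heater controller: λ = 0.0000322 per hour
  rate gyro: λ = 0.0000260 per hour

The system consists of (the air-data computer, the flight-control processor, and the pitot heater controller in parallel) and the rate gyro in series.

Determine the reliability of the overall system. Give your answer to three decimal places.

R(air-data computer) = exp(−0.0000191 × 10000) = 0.82613
R(flight-control processor) = exp(−0.0000253 × 10000) = 0.77647
R(pitot heater controller) = exp(−0.0000322 × 10000) = 0.72470
R(rate gyro) = exp(−0.0000260 × 10000) = 0.77105
Parallel (air-data computer, flight-control processor, and pitot heater controller): 1 − (1 − 0.82613)(1 − 0.77647)(1 − 0.72470) = 0.98930
Series ([0.98930] and rate gyro): 0.98930 × 0.77105 = 0.763

0.763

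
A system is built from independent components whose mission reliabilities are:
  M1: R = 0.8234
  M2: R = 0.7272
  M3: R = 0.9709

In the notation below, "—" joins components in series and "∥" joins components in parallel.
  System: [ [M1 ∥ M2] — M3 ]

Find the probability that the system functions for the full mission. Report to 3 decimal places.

Parallel (M1 and M2): 1 − (1 − 0.82340)(1 − 0.72720) = 0.95182
Series ([0.95182] and M3): 0.95182 × 0.97090 = 0.924

0.924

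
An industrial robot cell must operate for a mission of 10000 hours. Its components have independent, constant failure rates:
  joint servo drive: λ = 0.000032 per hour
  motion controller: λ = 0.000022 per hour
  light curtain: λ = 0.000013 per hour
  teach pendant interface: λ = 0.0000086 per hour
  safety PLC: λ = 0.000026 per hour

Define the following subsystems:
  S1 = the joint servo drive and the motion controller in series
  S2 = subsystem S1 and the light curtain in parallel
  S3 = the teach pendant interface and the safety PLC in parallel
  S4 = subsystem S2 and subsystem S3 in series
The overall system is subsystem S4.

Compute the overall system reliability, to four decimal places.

0.9312

R(joint servo drive) = exp(−0.000032 × 10000) = 0.726149
R(motion controller) = exp(−0.000022 × 10000) = 0.802519
R(light curtain) = exp(−0.000013 × 10000) = 0.878095
R(teach pendant interface) = exp(−0.0000086 × 10000) = 0.917594
R(safety PLC) = exp(−0.000026 × 10000) = 0.771052
Series (joint servo drive and motion controller): 0.726149 × 0.802519 = 0.582748
Parallel ([0.582748] and light curtain): 1 − (1 − 0.582748)(1 − 0.878095) = 0.949135
Parallel (teach pendant interface and safety PLC): 1 − (1 − 0.917594)(1 − 0.771052) = 0.981133
Series ([0.949135] and [0.981133]): 0.949135 × 0.981133 = 0.9312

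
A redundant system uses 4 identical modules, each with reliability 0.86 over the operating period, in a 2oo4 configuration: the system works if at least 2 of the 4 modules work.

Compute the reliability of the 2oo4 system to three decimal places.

0.990

R = Σ_{i=2}^{4} C(4,i) p^i (1−p)^{4−i} with p = 0.86
C(4,2)·0.86^2·0.14^2 = 0.08698
C(4,3)·0.86^3·0.14^1 = 0.35619
C(4,4)·0.86^4·0.14^0 = 0.54701
Sum = 0.990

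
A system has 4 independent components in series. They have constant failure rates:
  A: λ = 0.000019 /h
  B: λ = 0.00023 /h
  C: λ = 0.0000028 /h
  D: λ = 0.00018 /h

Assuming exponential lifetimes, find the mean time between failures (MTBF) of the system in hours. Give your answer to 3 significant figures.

Series of exponential components: λ_sys = Σ λ_i
λ_sys = 0.000019 + 0.00023 + 0.0000028 + 0.00018 = 4.3180e-04 /h
MTBF = 1 / λ_sys = 2320 h

2320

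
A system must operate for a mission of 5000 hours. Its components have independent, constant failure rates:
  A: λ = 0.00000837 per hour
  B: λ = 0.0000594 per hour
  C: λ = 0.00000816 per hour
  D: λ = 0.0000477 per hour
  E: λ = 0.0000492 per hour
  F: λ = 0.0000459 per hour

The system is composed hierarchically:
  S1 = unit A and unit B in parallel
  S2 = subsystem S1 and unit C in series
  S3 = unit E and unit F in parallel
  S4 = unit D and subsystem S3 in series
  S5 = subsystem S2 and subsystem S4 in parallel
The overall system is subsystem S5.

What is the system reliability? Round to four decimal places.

0.9876

R(A) = exp(−0.00000837 × 5000) = 0.959014
R(B) = exp(−0.0000594 × 5000) = 0.743044
R(C) = exp(−0.00000816 × 5000) = 0.960021
R(D) = exp(−0.0000477 × 5000) = 0.787809
R(E) = exp(−0.0000492 × 5000) = 0.781922
R(F) = exp(−0.0000459 × 5000) = 0.794931
Parallel (A and B): 1 − (1 − 0.959014)(1 − 0.743044) = 0.989468
Series ([0.989468] and C): 0.989468 × 0.960021 = 0.949910
Parallel (E and F): 1 − (1 − 0.781922)(1 − 0.794931) = 0.955279
Series (D and [0.955279]): 0.787809 × 0.955279 = 0.752577
Parallel ([0.949910] and [0.752577]): 1 − (1 − 0.949910)(1 − 0.752577) = 0.9876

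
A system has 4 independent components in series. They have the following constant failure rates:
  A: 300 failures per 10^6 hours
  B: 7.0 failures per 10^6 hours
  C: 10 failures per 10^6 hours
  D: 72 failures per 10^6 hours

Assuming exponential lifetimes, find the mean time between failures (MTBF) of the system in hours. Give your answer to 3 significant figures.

Series of exponential components: λ_sys = Σ λ_i
λ_sys = 0.00030 + 0.0000070 + 0.000010 + 0.000072 = 3.8900e-04 /h
MTBF = 1 / λ_sys = 2570 h

2570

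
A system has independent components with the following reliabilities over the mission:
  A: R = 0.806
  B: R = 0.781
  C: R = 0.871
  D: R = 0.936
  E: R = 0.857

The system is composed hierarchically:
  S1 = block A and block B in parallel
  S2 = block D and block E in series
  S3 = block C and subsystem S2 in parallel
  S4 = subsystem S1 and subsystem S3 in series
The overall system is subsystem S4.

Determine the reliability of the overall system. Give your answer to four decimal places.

0.9331

Parallel (A and B): 1 − (1 − 0.806000)(1 − 0.781000) = 0.957514
Series (D and E): 0.936000 × 0.857000 = 0.802152
Parallel (C and [0.802152]): 1 − (1 − 0.871000)(1 − 0.802152) = 0.974478
Series ([0.957514] and [0.974478]): 0.957514 × 0.974478 = 0.9331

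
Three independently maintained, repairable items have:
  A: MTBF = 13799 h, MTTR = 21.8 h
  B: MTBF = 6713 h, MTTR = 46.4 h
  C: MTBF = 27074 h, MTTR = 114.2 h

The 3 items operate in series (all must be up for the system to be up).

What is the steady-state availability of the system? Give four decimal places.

0.9874

A(A) = MTBF/(MTBF+MTTR) = 13799/(13799+21.8) = 0.998423
A(B) = MTBF/(MTBF+MTTR) = 6713/(6713+46.4) = 0.993135
A(C) = MTBF/(MTBF+MTTR) = 27074/(27074+114.2) = 0.995800
Series availability: 0.998423 × 0.993135 × 0.995800 = 0.9874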